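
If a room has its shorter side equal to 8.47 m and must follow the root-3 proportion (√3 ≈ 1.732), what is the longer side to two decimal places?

root-3 ≈ 1.73205.
Longer side = 8.47 × 1.73205 ≈ 14.6705 → 14.67 m.

14.67 m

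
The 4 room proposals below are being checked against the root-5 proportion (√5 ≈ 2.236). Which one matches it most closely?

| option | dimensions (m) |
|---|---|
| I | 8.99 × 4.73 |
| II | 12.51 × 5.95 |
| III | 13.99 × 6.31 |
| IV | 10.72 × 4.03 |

Ratios (long/short): I ≈ 1.901; II ≈ 2.103; III ≈ 2.217; IV ≈ 2.660.
root-5 ≈ 2.236; option III is nearest (Δ 0.019).

III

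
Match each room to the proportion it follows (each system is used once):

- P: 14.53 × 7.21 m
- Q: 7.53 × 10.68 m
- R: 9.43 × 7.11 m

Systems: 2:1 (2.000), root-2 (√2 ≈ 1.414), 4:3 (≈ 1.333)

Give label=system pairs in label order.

P=2:1, Q=root-2, R=4:3

Ratios: P ≈ 2.015; Q ≈ 1.418; R ≈ 1.326.
Targets: 2:1 ≈ 2.000; root-2 ≈ 1.414; 4:3 ≈ 1.333.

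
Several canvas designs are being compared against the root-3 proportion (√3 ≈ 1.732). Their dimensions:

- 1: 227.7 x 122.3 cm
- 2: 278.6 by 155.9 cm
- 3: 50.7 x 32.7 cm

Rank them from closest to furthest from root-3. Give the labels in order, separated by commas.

2, 1, 3

Ratios: 1 = 227.7 / 122.3 ≈ 1.862; 2 = 278.6 / 155.9 ≈ 1.787; 3 = 50.7 / 32.7 ≈ 1.550.
|Δ from 1.732|: 1 0.130; 2 0.055; 3 0.182.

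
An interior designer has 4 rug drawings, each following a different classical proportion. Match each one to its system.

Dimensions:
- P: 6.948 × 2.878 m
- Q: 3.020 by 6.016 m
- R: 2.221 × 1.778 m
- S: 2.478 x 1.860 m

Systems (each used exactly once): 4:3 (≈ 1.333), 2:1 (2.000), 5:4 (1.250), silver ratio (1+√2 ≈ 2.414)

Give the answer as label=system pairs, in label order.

Ratios: P ≈ 2.414; Q ≈ 1.992; R ≈ 1.249; S ≈ 1.332.
Targets: 4:3 ≈ 1.333; 2:1 ≈ 2.000; 5:4 ≈ 1.250; silver ratio ≈ 2.414.

P=silver ratio, Q=2:1, R=5:4, S=4:3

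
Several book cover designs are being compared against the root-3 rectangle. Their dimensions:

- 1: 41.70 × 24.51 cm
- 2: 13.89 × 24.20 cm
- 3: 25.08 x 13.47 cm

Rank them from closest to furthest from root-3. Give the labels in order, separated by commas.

1: 41.70/24.51 ≈ 1.701 → |1.701 − 1.732| = 0.031
2: 24.20/13.89 ≈ 1.742 → |1.742 − 1.732| = 0.010
3: 25.08/13.47 ≈ 1.862 → |1.862 − 1.732| = 0.130

2, 1, 3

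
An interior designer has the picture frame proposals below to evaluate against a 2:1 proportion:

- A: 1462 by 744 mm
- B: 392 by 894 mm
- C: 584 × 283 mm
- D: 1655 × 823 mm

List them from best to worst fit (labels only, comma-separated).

Ratios: A = 1462 / 744 ≈ 1.965; B = 894 / 392 ≈ 2.281; C = 584 / 283 ≈ 2.064; D = 1655 / 823 ≈ 2.011.
|Δ from 2.000|: A 0.035; B 0.281; C 0.064; D 0.011.

D, A, C, B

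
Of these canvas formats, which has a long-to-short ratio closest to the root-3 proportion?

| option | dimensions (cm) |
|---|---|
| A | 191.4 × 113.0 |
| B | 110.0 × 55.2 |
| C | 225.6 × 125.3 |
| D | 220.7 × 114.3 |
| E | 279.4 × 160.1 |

Ratios (long/short): A ≈ 1.694; B ≈ 1.993; C ≈ 1.800; D ≈ 1.931; E ≈ 1.745.
root-3 ≈ 1.732; option E is nearest (Δ 0.013).

E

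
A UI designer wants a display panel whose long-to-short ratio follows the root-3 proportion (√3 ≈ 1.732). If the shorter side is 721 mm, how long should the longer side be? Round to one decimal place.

1248.8 mm

root-3 ≈ 1.73205.
Longer side = 721 × 1.73205 ≈ 1248.808 → 1248.8 mm.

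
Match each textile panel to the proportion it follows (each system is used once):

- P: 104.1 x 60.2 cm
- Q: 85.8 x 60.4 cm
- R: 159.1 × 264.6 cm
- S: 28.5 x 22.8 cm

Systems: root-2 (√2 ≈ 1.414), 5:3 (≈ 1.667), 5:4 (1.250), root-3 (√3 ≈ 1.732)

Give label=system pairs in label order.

P=root-3, Q=root-2, R=5:3, S=5:4

P = 104.1/60.2 ≈ 1.729 → root-3 (1.732)
Q = 85.8/60.4 ≈ 1.421 → root-2 (1.414)
R = 264.6/159.1 ≈ 1.663 → 5:3 (1.667)
S = 28.5/22.8 ≈ 1.250 → 5:4 (1.250)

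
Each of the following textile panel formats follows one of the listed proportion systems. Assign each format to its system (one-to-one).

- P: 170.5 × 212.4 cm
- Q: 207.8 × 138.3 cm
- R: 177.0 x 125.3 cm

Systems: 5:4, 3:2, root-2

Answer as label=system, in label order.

Ratios: P ≈ 1.246; Q ≈ 1.503; R ≈ 1.413.
Targets: 5:4 ≈ 1.250; 3:2 ≈ 1.500; root-2 ≈ 1.414.

P=5:4, Q=3:2, R=root-2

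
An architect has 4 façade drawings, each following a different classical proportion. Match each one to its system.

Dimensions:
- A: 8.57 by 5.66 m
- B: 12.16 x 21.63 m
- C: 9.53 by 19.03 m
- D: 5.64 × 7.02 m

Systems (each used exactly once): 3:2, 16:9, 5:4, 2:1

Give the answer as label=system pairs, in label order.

Ratios: A ≈ 1.514; B ≈ 1.779; C ≈ 1.997; D ≈ 1.245.
Targets: 3:2 ≈ 1.500; 16:9 ≈ 1.778; 5:4 ≈ 1.250; 2:1 ≈ 2.000.

A=3:2, B=16:9, C=2:1, D=5:4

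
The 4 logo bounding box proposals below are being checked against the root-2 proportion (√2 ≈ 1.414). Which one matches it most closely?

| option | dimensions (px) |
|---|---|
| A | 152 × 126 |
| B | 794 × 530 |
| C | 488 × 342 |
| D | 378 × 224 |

C

Ratios (long/short): A ≈ 1.206; B ≈ 1.498; C ≈ 1.427; D ≈ 1.688.
root-2 ≈ 1.414; option C is nearest (Δ 0.013).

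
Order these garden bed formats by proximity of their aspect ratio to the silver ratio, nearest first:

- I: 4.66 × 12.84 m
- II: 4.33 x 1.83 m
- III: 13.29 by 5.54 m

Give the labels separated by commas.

I: 12.84/4.66 ≈ 2.755 → |2.755 − 2.414| = 0.341
II: 4.33/1.83 ≈ 2.366 → |2.366 − 2.414| = 0.048
III: 13.29/5.54 ≈ 2.399 → |2.399 − 2.414| = 0.015

III, II, I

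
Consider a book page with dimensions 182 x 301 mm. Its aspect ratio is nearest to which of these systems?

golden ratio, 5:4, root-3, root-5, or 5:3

301/182 ≈ 1.654. Nearest candidates are 5:3 (1.667, off by 0.013) and golden ratio (1.618, off by 0.036).

5:3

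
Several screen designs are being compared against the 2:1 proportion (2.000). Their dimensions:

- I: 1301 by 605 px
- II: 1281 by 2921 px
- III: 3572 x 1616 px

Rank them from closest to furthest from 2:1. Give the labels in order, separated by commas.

I: 1301/605 ≈ 2.150 → |2.150 − 2.000| = 0.150
II: 2921/1281 ≈ 2.280 → |2.280 − 2.000| = 0.280
III: 3572/1616 ≈ 2.210 → |2.210 − 2.000| = 0.210

I, III, II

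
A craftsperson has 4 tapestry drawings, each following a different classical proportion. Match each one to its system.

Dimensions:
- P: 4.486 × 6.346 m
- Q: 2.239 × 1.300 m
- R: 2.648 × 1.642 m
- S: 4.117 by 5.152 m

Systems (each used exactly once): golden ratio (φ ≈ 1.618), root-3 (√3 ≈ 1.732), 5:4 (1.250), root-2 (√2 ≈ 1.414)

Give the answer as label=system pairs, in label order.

P = 6.346/4.486 ≈ 1.415 → root-2 (1.414)
Q = 2.239/1.300 ≈ 1.722 → root-3 (1.732)
R = 2.648/1.642 ≈ 1.613 → golden ratio (1.618)
S = 5.152/4.117 ≈ 1.251 → 5:4 (1.250)

P=root-2, Q=root-3, R=golden ratio, S=5:4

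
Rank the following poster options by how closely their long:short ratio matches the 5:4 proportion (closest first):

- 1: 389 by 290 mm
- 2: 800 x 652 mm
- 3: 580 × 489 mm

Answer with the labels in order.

2, 3, 1

1: 389/290 ≈ 1.341 → |1.341 − 1.250| = 0.091
2: 800/652 ≈ 1.227 → |1.227 − 1.250| = 0.023
3: 580/489 ≈ 1.186 → |1.186 − 1.250| = 0.064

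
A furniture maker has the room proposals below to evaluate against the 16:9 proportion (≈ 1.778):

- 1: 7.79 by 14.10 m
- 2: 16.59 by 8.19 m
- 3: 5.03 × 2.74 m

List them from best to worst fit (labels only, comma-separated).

1: 14.10/7.79 ≈ 1.810 → |1.810 − 1.778| = 0.032
2: 16.59/8.19 ≈ 2.026 → |2.026 − 1.778| = 0.248
3: 5.03/2.74 ≈ 1.836 → |1.836 − 1.778| = 0.058

1, 3, 2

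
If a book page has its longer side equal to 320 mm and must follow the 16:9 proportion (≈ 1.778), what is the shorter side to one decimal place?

16:9 ≈ 1.77778.
Shorter side = 320 ÷ 1.77778 ≈ 180.000 → 180.0 mm.

180.0 mm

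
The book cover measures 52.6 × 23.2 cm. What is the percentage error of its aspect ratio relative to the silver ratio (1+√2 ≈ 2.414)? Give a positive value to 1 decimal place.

6.1%

Ratio = 52.6 / 23.2 ≈ 2.2672.
Ideal silver ratio ≈ 2.4142. |2.2672 − 2.4142| / 2.4142 ≈ 6.09% → 6.1%.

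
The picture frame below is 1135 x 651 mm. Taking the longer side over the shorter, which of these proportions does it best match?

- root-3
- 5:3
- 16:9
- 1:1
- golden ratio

Ratio = 1135 / 651 ≈ 1.743.
Distances: root-3 1.732 (Δ 0.011); 5:3 1.667 (Δ 0.076); 16:9 1.778 (Δ 0.035); 1:1 1.000 (Δ 0.743); golden ratio 1.618 (Δ 0.125).

root-3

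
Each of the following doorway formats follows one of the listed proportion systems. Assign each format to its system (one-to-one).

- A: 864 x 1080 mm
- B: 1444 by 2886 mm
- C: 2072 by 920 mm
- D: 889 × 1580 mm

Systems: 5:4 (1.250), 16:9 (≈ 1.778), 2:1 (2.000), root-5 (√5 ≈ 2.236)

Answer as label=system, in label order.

Ratios: A ≈ 1.250; B ≈ 1.999; C ≈ 2.252; D ≈ 1.777.
Targets: 5:4 ≈ 1.250; 16:9 ≈ 1.778; 2:1 ≈ 2.000; root-5 ≈ 2.236.

A=5:4, B=2:1, C=root-5, D=16:9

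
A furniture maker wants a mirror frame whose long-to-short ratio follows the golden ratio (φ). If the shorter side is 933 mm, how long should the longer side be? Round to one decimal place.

1509.6 mm

golden ratio ≈ 1.61803.
Longer side = 933 × 1.61803 ≈ 1509.622 → 1509.6 mm.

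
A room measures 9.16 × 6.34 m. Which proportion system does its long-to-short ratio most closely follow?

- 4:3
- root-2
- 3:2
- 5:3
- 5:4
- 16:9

root-2

Ratio = 9.16 / 6.34 ≈ 1.445.
Distances: 4:3 1.333 (Δ 0.112); root-2 1.414 (Δ 0.031); 3:2 1.500 (Δ 0.055); 5:3 1.667 (Δ 0.222); 5:4 1.250 (Δ 0.195); 16:9 1.778 (Δ 0.333).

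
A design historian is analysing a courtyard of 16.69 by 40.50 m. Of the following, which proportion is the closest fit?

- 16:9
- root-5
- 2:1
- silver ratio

40.50/16.69 ≈ 2.427. Nearest candidates are silver ratio (2.414, off by 0.013) and root-5 (2.236, off by 0.191).

silver ratio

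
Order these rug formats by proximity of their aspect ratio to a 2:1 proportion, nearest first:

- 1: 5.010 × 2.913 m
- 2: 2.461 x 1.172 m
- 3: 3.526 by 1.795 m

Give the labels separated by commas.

3, 2, 1

Ratios: 1 = 5.010 / 2.913 ≈ 1.720; 2 = 2.461 / 1.172 ≈ 2.100; 3 = 3.526 / 1.795 ≈ 1.964.
|Δ from 2.000|: 1 0.280; 2 0.100; 3 0.036.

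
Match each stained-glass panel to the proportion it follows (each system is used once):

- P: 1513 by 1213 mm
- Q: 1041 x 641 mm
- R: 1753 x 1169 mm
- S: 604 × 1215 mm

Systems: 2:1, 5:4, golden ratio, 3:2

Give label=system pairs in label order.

P=5:4, Q=golden ratio, R=3:2, S=2:1

P = 1513/1213 ≈ 1.247 → 5:4 (1.250)
Q = 1041/641 ≈ 1.624 → golden ratio (1.618)
R = 1753/1169 ≈ 1.500 → 3:2 (1.500)
S = 1215/604 ≈ 2.012 → 2:1 (2.000)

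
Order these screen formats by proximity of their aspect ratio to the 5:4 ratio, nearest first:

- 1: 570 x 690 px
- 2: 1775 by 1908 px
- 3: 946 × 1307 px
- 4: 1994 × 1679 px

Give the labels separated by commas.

1, 4, 3, 2

Ratios: 1 = 690 / 570 ≈ 1.211; 2 = 1908 / 1775 ≈ 1.075; 3 = 1307 / 946 ≈ 1.382; 4 = 1994 / 1679 ≈ 1.188.
|Δ from 1.250|: 1 0.039; 2 0.175; 3 0.132; 4 0.062.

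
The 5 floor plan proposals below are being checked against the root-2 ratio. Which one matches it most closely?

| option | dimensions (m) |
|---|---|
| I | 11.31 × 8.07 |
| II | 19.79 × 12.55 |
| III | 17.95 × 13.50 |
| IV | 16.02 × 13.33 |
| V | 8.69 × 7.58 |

I

Target root-2 ≈ 1.414.
I: 1.401 (Δ0.013)  II: 1.577 (Δ0.163)  III: 1.330 (Δ0.084)  IV: 1.202 (Δ0.212)  V: 1.146 (Δ0.268)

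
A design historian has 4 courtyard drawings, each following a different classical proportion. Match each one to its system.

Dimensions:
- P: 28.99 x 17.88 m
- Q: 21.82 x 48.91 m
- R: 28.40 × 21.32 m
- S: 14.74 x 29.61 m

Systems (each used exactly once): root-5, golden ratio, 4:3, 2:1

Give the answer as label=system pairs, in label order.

P = 28.99/17.88 ≈ 1.621 → golden ratio (1.618)
Q = 48.91/21.82 ≈ 2.242 → root-5 (2.236)
R = 28.40/21.32 ≈ 1.332 → 4:3 (1.333)
S = 29.61/14.74 ≈ 2.009 → 2:1 (2.000)

P=golden ratio, Q=root-5, R=4:3, S=2:1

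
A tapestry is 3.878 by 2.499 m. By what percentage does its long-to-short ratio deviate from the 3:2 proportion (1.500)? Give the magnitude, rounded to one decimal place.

Ratio = 3.878 / 2.499 ≈ 1.5518.
Ideal 3:2 = 1.5000. |1.5518 − 1.5000| / 1.5000 ≈ 3.45% → 3.5%.

3.5%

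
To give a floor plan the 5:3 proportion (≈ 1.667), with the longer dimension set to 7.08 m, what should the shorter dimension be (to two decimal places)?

4.25 m

5:3 ≈ 1.66667.
Shorter side = 7.08 ÷ 1.66667 ≈ 4.2480 → 4.25 m.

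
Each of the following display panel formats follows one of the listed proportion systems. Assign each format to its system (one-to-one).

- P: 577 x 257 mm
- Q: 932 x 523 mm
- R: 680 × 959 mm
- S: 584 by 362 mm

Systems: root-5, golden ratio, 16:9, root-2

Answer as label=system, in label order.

P=root-5, Q=16:9, R=root-2, S=golden ratio

Ratios: P ≈ 2.245; Q ≈ 1.782; R ≈ 1.410; S ≈ 1.613.
Targets: root-5 ≈ 2.236; golden ratio ≈ 1.618; 16:9 ≈ 1.778; root-2 ≈ 1.414.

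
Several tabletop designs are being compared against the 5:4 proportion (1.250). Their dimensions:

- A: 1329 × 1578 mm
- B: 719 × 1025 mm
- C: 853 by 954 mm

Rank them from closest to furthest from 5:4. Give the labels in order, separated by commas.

A: 1578/1329 ≈ 1.187 → |1.187 − 1.250| = 0.063
B: 1025/719 ≈ 1.426 → |1.426 − 1.250| = 0.176
C: 954/853 ≈ 1.118 → |1.118 − 1.250| = 0.132

A, C, B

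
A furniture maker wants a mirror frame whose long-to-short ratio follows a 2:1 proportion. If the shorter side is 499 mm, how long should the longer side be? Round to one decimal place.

998.0 mm

2:1 = 2.00000.
Longer side = 499 × 2.00000 ≈ 998.000 → 998.0 mm.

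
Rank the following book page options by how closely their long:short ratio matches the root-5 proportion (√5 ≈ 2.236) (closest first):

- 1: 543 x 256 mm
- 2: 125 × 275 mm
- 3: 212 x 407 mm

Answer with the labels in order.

2, 1, 3

1: 543/256 ≈ 2.121 → |2.121 − 2.236| = 0.115
2: 275/125 ≈ 2.200 → |2.200 − 2.236| = 0.036
3: 407/212 ≈ 1.920 → |1.920 − 2.236| = 0.316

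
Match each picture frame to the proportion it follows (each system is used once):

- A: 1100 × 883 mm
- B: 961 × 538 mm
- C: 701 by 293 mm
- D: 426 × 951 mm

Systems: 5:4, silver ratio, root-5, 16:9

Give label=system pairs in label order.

A=5:4, B=16:9, C=silver ratio, D=root-5

A = 1100/883 ≈ 1.246 → 5:4 (1.250)
B = 961/538 ≈ 1.786 → 16:9 (1.778)
C = 701/293 ≈ 2.392 → silver ratio (2.414)
D = 951/426 ≈ 2.232 → root-5 (2.236)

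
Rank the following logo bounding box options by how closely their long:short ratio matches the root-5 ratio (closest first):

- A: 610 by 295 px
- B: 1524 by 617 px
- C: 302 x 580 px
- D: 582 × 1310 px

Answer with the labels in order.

Ratios: A = 610 / 295 ≈ 2.068; B = 1524 / 617 ≈ 2.470; C = 580 / 302 ≈ 1.921; D = 1310 / 582 ≈ 2.251.
|Δ from 2.236|: A 0.168; B 0.234; C 0.315; D 0.015.

D, A, B, C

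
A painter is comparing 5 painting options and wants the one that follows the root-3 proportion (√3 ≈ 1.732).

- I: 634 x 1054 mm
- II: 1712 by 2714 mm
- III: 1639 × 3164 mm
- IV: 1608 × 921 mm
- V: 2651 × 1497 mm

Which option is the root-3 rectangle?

IV

Target root-3 ≈ 1.732.
I: 1.662 (Δ0.070)  II: 1.585 (Δ0.147)  III: 1.930 (Δ0.198)  IV: 1.746 (Δ0.014)  V: 1.771 (Δ0.039)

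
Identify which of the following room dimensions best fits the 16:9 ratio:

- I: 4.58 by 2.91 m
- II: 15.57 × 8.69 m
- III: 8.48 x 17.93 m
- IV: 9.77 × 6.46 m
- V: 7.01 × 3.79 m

Ratios (long/short): I ≈ 1.574; II ≈ 1.792; III ≈ 2.114; IV ≈ 1.512; V ≈ 1.850.
16:9 ≈ 1.778; option II is nearest (Δ 0.014).

II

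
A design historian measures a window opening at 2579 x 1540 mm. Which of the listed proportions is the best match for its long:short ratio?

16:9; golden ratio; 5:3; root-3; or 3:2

Ratio = 2579 / 1540 ≈ 1.675.
Distances: 16:9 1.778 (Δ 0.103); golden ratio 1.618 (Δ 0.057); 5:3 1.667 (Δ 0.008); root-3 1.732 (Δ 0.057); 3:2 1.500 (Δ 0.175).

5:3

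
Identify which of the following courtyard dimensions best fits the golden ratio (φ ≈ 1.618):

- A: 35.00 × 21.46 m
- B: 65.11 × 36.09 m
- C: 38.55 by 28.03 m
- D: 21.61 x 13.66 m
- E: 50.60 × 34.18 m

Ratios (long/short): A ≈ 1.631; B ≈ 1.804; C ≈ 1.375; D ≈ 1.582; E ≈ 1.480.
golden ratio ≈ 1.618; option A is nearest (Δ 0.013).

A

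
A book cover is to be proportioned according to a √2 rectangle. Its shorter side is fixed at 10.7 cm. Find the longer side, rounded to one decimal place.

15.1 cm

root-2 ≈ 1.41421.
Longer side = 10.7 × 1.41421 ≈ 15.132 → 15.1 cm.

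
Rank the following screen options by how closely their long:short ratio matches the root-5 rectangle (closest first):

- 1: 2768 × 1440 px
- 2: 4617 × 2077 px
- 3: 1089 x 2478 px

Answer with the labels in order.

Ratios: 1 = 2768 / 1440 ≈ 1.922; 2 = 4617 / 2077 ≈ 2.223; 3 = 2478 / 1089 ≈ 2.275.
|Δ from 2.236|: 1 0.314; 2 0.013; 3 0.039.

2, 3, 1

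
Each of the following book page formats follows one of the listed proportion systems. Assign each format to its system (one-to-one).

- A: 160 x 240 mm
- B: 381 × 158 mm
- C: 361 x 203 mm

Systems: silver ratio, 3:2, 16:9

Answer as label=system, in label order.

A = 240/160 ≈ 1.500 → 3:2 (1.500)
B = 381/158 ≈ 2.411 → silver ratio (2.414)
C = 361/203 ≈ 1.778 → 16:9 (1.778)

A=3:2, B=silver ratio, C=16:9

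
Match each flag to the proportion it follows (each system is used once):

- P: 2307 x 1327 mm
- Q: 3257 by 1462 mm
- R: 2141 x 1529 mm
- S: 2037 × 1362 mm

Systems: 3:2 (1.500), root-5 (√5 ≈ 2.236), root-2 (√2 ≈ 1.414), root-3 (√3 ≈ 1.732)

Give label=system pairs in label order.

Ratios: P ≈ 1.739; Q ≈ 2.228; R ≈ 1.400; S ≈ 1.496.
Targets: 3:2 ≈ 1.500; root-5 ≈ 2.236; root-2 ≈ 1.414; root-3 ≈ 1.732.

P=root-3, Q=root-5, R=root-2, S=3:2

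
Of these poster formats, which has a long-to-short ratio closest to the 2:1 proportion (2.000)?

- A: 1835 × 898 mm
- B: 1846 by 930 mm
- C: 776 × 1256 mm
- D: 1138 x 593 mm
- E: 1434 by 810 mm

B

Ratios (long/short): A ≈ 2.043; B ≈ 1.985; C ≈ 1.619; D ≈ 1.919; E ≈ 1.770.
2:1 ≈ 2.000; option B is nearest (Δ 0.015).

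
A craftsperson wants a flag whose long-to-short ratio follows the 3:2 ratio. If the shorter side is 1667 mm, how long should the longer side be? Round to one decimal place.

3:2 = 1.50000.
Longer side = 1667 × 1.50000 ≈ 2500.500 → 2500.5 mm.

2500.5 mm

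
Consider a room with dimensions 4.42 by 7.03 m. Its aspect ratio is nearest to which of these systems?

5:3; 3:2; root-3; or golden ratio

Ratio = 7.03 / 4.42 ≈ 1.590.
Distances: 5:3 1.667 (Δ 0.077); 3:2 1.500 (Δ 0.090); root-3 1.732 (Δ 0.142); golden ratio 1.618 (Δ 0.028).

golden ratio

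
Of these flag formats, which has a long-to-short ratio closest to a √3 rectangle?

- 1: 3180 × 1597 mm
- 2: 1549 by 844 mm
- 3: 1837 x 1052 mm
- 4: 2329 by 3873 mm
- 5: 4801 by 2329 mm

Target root-3 ≈ 1.732.
1: 1.991 (Δ0.259)  2: 1.835 (Δ0.103)  3: 1.746 (Δ0.014)  4: 1.663 (Δ0.069)  5: 2.061 (Δ0.329)

3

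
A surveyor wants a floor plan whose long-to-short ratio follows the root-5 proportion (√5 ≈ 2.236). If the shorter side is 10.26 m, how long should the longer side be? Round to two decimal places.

root-5 ≈ 2.23607.
Longer side = 10.26 × 2.23607 ≈ 22.9421 → 22.94 m.

22.94 m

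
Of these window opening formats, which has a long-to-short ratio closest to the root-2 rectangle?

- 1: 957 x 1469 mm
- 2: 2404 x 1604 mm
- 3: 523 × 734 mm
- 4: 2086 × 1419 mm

Target root-2 ≈ 1.414.
1: 1.535 (Δ0.121)  2: 1.499 (Δ0.085)  3: 1.403 (Δ0.011)  4: 1.470 (Δ0.056)

3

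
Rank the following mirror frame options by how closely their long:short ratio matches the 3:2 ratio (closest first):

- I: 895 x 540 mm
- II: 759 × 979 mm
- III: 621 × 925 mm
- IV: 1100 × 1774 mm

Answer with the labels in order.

Ratios: I = 895 / 540 ≈ 1.657; II = 979 / 759 ≈ 1.290; III = 925 / 621 ≈ 1.490; IV = 1774 / 1100 ≈ 1.613.
|Δ from 1.500|: I 0.157; II 0.210; III 0.010; IV 0.113.

III, IV, I, II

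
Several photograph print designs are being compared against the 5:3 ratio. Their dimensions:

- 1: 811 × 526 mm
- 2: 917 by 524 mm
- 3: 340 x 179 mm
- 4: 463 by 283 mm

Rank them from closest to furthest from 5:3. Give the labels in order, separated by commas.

1: 811/526 ≈ 1.542 → |1.542 − 1.667| = 0.125
2: 917/524 ≈ 1.750 → |1.750 − 1.667| = 0.083
3: 340/179 ≈ 1.899 → |1.899 − 1.667| = 0.232
4: 463/283 ≈ 1.636 → |1.636 − 1.667| = 0.031

4, 2, 1, 3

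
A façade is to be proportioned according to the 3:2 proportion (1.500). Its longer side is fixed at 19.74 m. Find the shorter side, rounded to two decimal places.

13.16 m

3:2 = 1.50000.
Shorter side = 19.74 ÷ 1.50000 ≈ 13.1600 → 13.16 m.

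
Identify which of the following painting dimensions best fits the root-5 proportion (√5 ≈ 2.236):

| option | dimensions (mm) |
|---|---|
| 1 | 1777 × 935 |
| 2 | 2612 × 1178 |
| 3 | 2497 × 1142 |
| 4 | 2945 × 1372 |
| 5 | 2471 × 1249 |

2

Ratios (long/short): 1 ≈ 1.901; 2 ≈ 2.217; 3 ≈ 2.187; 4 ≈ 2.147; 5 ≈ 1.978.
root-5 ≈ 2.236; option 2 is nearest (Δ 0.019).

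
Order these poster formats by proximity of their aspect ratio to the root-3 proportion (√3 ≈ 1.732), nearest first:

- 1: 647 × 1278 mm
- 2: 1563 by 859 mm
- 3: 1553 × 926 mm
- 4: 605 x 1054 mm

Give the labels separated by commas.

4, 3, 2, 1

Ratios: 1 = 1278 / 647 ≈ 1.975; 2 = 1563 / 859 ≈ 1.820; 3 = 1553 / 926 ≈ 1.677; 4 = 1054 / 605 ≈ 1.742.
|Δ from 1.732|: 1 0.243; 2 0.088; 3 0.055; 4 0.010.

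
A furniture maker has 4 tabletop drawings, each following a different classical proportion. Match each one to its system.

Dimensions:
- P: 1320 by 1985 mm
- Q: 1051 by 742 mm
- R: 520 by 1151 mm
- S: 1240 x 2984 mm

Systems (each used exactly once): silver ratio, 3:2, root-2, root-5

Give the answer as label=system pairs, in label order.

P=3:2, Q=root-2, R=root-5, S=silver ratio

Ratios: P ≈ 1.504; Q ≈ 1.416; R ≈ 2.213; S ≈ 2.406.
Targets: silver ratio ≈ 2.414; 3:2 ≈ 1.500; root-2 ≈ 1.414; root-5 ≈ 2.236.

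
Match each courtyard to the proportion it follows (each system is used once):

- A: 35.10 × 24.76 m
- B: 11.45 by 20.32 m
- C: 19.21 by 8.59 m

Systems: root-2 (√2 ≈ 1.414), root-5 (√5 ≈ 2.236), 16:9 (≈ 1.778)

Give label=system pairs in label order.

A=root-2, B=16:9, C=root-5

Ratios: A ≈ 1.418; B ≈ 1.775; C ≈ 2.236.
Targets: root-2 ≈ 1.414; root-5 ≈ 2.236; 16:9 ≈ 1.778.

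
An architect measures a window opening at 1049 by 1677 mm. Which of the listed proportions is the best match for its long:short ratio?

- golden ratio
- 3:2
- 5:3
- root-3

golden ratio

Ratio = 1677 / 1049 ≈ 1.599.
Distances: golden ratio 1.618 (Δ 0.019); 3:2 1.500 (Δ 0.099); 5:3 1.667 (Δ 0.068); root-3 1.732 (Δ 0.133).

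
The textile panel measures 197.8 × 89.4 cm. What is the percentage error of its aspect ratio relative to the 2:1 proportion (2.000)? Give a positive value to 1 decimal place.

10.6%

Ratio = 197.8 / 89.4 ≈ 2.2125.
Ideal 2:1 = 2.0000. |2.2125 − 2.0000| / 2.0000 ≈ 10.62% → 10.6%.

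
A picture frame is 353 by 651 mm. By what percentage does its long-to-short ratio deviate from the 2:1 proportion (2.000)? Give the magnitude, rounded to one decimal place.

Ratio = 651 / 353 ≈ 1.8442.
Ideal 2:1 = 2.0000. |1.8442 − 2.0000| / 2.0000 ≈ 7.79% → 7.8%.

7.8%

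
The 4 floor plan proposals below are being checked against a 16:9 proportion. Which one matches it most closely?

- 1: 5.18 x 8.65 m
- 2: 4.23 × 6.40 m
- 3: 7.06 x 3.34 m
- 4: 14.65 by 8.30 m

Ratios (long/short): 1 ≈ 1.670; 2 ≈ 1.513; 3 ≈ 2.114; 4 ≈ 1.765.
16:9 ≈ 1.778; option 4 is nearest (Δ 0.013).

4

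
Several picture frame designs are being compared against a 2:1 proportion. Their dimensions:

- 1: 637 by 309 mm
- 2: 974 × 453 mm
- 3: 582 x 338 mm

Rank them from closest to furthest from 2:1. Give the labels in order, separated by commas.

1, 2, 3

1: 637/309 ≈ 2.061 → |2.061 − 2.000| = 0.061
2: 974/453 ≈ 2.150 → |2.150 − 2.000| = 0.150
3: 582/338 ≈ 1.722 → |1.722 − 2.000| = 0.278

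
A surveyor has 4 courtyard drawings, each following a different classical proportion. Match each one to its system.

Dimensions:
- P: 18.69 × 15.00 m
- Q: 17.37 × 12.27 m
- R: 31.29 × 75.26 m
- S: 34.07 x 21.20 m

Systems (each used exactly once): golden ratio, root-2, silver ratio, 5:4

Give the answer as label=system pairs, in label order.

Ratios: P ≈ 1.246; Q ≈ 1.416; R ≈ 2.405; S ≈ 1.607.
Targets: golden ratio ≈ 1.618; root-2 ≈ 1.414; silver ratio ≈ 2.414; 5:4 ≈ 1.250.

P=5:4, Q=root-2, R=silver ratio, S=golden ratio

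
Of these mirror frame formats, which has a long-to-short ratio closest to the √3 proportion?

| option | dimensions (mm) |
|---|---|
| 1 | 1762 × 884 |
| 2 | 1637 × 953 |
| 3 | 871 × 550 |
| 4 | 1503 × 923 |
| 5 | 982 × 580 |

2

Ratios (long/short): 1 ≈ 1.993; 2 ≈ 1.718; 3 ≈ 1.584; 4 ≈ 1.628; 5 ≈ 1.693.
root-3 ≈ 1.732; option 2 is nearest (Δ 0.014).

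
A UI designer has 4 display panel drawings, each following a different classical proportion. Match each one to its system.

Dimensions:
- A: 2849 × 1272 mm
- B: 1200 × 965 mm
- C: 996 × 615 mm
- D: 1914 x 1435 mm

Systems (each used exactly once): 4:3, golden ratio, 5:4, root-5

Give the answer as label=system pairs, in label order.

A=root-5, B=5:4, C=golden ratio, D=4:3

A = 2849/1272 ≈ 2.240 → root-5 (2.236)
B = 1200/965 ≈ 1.244 → 5:4 (1.250)
C = 996/615 ≈ 1.620 → golden ratio (1.618)
D = 1914/1435 ≈ 1.334 → 4:3 (1.333)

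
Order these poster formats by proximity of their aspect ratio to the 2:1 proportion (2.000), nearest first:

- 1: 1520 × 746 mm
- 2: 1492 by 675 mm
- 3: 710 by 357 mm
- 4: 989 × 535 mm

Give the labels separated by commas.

Ratios: 1 = 1520 / 746 ≈ 2.038; 2 = 1492 / 675 ≈ 2.210; 3 = 710 / 357 ≈ 1.989; 4 = 989 / 535 ≈ 1.849.
|Δ from 2.000|: 1 0.038; 2 0.210; 3 0.011; 4 0.151.

3, 1, 4, 2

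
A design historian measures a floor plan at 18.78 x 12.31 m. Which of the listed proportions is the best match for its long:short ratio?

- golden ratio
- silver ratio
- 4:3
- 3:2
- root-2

Ratio = 18.78 / 12.31 ≈ 1.526.
Distances: golden ratio 1.618 (Δ 0.092); silver ratio 2.414 (Δ 0.888); 4:3 1.333 (Δ 0.193); 3:2 1.500 (Δ 0.026); root-2 1.414 (Δ 0.112).

3:2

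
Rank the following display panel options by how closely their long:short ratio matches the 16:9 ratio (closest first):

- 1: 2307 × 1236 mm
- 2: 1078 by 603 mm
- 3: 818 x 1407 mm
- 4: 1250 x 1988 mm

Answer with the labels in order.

2, 3, 1, 4

1: 2307/1236 ≈ 1.867 → |1.867 − 1.778| = 0.089
2: 1078/603 ≈ 1.788 → |1.788 − 1.778| = 0.010
3: 1407/818 ≈ 1.720 → |1.720 − 1.778| = 0.058
4: 1988/1250 ≈ 1.590 → |1.590 − 1.778| = 0.188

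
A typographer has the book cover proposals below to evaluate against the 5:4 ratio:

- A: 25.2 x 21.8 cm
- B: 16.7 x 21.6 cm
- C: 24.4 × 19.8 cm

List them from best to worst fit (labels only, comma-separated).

C, B, A

A: 25.2/21.8 ≈ 1.156 → |1.156 − 1.250| = 0.094
B: 21.6/16.7 ≈ 1.293 → |1.293 − 1.250| = 0.043
C: 24.4/19.8 ≈ 1.232 → |1.232 − 1.250| = 0.018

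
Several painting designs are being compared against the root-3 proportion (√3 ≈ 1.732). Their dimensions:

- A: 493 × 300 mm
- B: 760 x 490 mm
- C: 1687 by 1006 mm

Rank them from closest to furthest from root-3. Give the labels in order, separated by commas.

Ratios: A = 493 / 300 ≈ 1.643; B = 760 / 490 ≈ 1.551; C = 1687 / 1006 ≈ 1.677.
|Δ from 1.732|: A 0.089; B 0.181; C 0.055.

C, A, B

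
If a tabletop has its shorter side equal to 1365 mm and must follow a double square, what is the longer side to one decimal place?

2:1 = 2.00000.
Longer side = 1365 × 2.00000 ≈ 2730.000 → 2730.0 mm.

2730.0 mm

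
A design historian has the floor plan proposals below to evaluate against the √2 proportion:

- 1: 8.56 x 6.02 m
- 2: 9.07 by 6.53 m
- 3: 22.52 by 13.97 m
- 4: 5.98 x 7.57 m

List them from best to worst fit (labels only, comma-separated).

1, 2, 4, 3

1: 8.56/6.02 ≈ 1.422 → |1.422 − 1.414| = 0.008
2: 9.07/6.53 ≈ 1.389 → |1.389 − 1.414| = 0.025
3: 22.52/13.97 ≈ 1.612 → |1.612 − 1.414| = 0.198
4: 7.57/5.98 ≈ 1.266 → |1.266 − 1.414| = 0.148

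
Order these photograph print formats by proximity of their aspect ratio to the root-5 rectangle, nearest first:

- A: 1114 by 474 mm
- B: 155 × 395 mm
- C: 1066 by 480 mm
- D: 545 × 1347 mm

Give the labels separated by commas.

C, A, D, B

A: 1114/474 ≈ 2.350 → |2.350 − 2.236| = 0.114
B: 395/155 ≈ 2.548 → |2.548 − 2.236| = 0.312
C: 1066/480 ≈ 2.221 → |2.221 − 2.236| = 0.015
D: 1347/545 ≈ 2.472 → |2.472 − 2.236| = 0.236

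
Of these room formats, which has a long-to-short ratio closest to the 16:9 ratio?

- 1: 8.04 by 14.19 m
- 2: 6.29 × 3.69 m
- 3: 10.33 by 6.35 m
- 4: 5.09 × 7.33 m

1

Ratios (long/short): 1 ≈ 1.765; 2 ≈ 1.705; 3 ≈ 1.627; 4 ≈ 1.440.
16:9 ≈ 1.778; option 1 is nearest (Δ 0.013).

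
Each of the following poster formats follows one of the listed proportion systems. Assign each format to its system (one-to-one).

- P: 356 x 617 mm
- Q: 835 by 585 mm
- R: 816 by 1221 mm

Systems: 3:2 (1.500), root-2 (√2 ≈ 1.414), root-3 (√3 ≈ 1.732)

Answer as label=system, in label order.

P = 617/356 ≈ 1.733 → root-3 (1.732)
Q = 835/585 ≈ 1.427 → root-2 (1.414)
R = 1221/816 ≈ 1.496 → 3:2 (1.500)

P=root-3, Q=root-2, R=3:2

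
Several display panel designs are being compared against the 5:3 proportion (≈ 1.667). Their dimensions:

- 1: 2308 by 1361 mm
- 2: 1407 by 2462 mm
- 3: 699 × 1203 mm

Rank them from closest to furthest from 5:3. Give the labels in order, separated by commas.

1, 3, 2

1: 2308/1361 ≈ 1.696 → |1.696 − 1.667| = 0.029
2: 2462/1407 ≈ 1.750 → |1.750 − 1.667| = 0.083
3: 1203/699 ≈ 1.721 → |1.721 − 1.667| = 0.054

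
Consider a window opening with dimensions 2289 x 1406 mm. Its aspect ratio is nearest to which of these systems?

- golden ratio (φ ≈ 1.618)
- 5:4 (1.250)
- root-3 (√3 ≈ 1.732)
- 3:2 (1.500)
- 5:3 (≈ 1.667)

golden ratio

Ratio = 2289 / 1406 ≈ 1.628.
Distances: golden ratio 1.618 (Δ 0.010); 5:4 1.250 (Δ 0.378); root-3 1.732 (Δ 0.104); 3:2 1.500 (Δ 0.128); 5:3 1.667 (Δ 0.039).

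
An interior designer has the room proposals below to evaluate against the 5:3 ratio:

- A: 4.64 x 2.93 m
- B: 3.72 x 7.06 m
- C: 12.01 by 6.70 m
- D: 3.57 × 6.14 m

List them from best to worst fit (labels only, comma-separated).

D, A, C, B

Ratios: A = 4.64 / 2.93 ≈ 1.584; B = 7.06 / 3.72 ≈ 1.898; C = 12.01 / 6.70 ≈ 1.793; D = 6.14 / 3.57 ≈ 1.720.
|Δ from 1.667|: A 0.083; B 0.231; C 0.126; D 0.053.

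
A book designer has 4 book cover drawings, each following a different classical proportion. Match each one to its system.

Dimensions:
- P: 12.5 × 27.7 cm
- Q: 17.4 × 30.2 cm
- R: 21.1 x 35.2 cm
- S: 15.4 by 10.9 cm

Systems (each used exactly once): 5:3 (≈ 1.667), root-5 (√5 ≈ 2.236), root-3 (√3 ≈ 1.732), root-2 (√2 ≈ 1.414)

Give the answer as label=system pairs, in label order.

Ratios: P ≈ 2.216; Q ≈ 1.736; R ≈ 1.668; S ≈ 1.413.
Targets: 5:3 ≈ 1.667; root-5 ≈ 2.236; root-3 ≈ 1.732; root-2 ≈ 1.414.

P=root-5, Q=root-3, R=5:3, S=root-2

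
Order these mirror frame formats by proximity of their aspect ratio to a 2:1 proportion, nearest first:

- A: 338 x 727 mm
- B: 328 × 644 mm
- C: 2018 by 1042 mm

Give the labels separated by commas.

Ratios: A = 727 / 338 ≈ 2.151; B = 644 / 328 ≈ 1.963; C = 2018 / 1042 ≈ 1.937.
|Δ from 2.000|: A 0.151; B 0.037; C 0.063.

B, C, A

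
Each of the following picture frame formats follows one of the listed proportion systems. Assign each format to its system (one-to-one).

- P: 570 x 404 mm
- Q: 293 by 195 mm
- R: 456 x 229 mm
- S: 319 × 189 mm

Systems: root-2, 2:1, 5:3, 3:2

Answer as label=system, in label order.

P=root-2, Q=3:2, R=2:1, S=5:3

Ratios: P ≈ 1.411; Q ≈ 1.503; R ≈ 1.991; S ≈ 1.688.
Targets: root-2 ≈ 1.414; 2:1 ≈ 2.000; 5:3 ≈ 1.667; 3:2 ≈ 1.500.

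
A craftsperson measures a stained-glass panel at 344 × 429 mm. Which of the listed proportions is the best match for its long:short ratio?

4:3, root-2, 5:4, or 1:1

Ratio = 429 / 344 ≈ 1.247.
Distances: 4:3 1.333 (Δ 0.086); root-2 1.414 (Δ 0.167); 5:4 1.250 (Δ 0.003); 1:1 1.000 (Δ 0.247).

5:4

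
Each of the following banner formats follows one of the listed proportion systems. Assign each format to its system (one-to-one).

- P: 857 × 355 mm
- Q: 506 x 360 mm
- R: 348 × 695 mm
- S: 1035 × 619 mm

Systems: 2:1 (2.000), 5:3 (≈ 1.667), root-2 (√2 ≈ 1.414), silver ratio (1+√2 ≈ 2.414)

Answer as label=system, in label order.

P=silver ratio, Q=root-2, R=2:1, S=5:3

Ratios: P ≈ 2.414; Q ≈ 1.406; R ≈ 1.997; S ≈ 1.672.
Targets: 2:1 ≈ 2.000; 5:3 ≈ 1.667; root-2 ≈ 1.414; silver ratio ≈ 2.414.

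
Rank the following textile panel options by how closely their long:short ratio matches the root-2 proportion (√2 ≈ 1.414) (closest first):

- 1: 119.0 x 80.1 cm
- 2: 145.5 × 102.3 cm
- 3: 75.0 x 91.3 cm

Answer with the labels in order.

1: 119.0/80.1 ≈ 1.486 → |1.486 − 1.414| = 0.072
2: 145.5/102.3 ≈ 1.422 → |1.422 − 1.414| = 0.008
3: 91.3/75.0 ≈ 1.217 → |1.217 − 1.414| = 0.197

2, 1, 3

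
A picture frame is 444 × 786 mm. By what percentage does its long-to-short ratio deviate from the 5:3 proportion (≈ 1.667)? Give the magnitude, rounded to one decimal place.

Ratio = 786 / 444 ≈ 1.7703.
Ideal 5:3 ≈ 1.6667. |1.7703 − 1.6667| / 1.6667 ≈ 6.22% → 6.2%.

6.2%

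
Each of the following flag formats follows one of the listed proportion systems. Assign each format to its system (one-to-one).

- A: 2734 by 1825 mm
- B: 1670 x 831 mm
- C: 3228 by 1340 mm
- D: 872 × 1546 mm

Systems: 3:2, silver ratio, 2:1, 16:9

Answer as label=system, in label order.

Ratios: A ≈ 1.498; B ≈ 2.010; C ≈ 2.409; D ≈ 1.773.
Targets: 3:2 ≈ 1.500; silver ratio ≈ 2.414; 2:1 ≈ 2.000; 16:9 ≈ 1.778.

A=3:2, B=2:1, C=silver ratio, D=16:9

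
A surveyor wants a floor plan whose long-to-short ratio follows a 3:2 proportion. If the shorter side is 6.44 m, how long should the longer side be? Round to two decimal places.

9.66 m

3:2 = 1.50000.
Longer side = 6.44 × 1.50000 ≈ 9.6600 → 9.66 m.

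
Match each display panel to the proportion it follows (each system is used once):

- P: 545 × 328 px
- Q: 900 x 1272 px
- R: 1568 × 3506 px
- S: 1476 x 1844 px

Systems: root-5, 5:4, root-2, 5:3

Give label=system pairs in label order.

P=5:3, Q=root-2, R=root-5, S=5:4

Ratios: P ≈ 1.662; Q ≈ 1.413; R ≈ 2.236; S ≈ 1.249.
Targets: root-5 ≈ 2.236; 5:4 ≈ 1.250; root-2 ≈ 1.414; 5:3 ≈ 1.667.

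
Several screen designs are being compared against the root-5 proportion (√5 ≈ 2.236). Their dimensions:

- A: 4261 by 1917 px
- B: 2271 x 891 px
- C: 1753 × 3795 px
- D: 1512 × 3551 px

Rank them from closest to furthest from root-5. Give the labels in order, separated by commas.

Ratios: A = 4261 / 1917 ≈ 2.223; B = 2271 / 891 ≈ 2.549; C = 3795 / 1753 ≈ 2.165; D = 3551 / 1512 ≈ 2.349.
|Δ from 2.236|: A 0.013; B 0.313; C 0.071; D 0.113.

A, C, D, B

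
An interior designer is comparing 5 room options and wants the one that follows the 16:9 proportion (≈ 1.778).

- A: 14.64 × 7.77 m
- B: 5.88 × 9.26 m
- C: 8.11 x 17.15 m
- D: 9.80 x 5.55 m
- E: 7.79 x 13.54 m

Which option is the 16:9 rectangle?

D

Target 16:9 ≈ 1.778.
A: 1.884 (Δ0.106)  B: 1.575 (Δ0.203)  C: 2.115 (Δ0.337)  D: 1.766 (Δ0.012)  E: 1.738 (Δ0.040)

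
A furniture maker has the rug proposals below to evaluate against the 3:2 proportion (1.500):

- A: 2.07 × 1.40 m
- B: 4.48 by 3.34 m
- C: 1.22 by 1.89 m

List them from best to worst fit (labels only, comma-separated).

Ratios: A = 2.07 / 1.40 ≈ 1.479; B = 4.48 / 3.34 ≈ 1.341; C = 1.89 / 1.22 ≈ 1.549.
|Δ from 1.500|: A 0.021; B 0.159; C 0.049.

A, C, B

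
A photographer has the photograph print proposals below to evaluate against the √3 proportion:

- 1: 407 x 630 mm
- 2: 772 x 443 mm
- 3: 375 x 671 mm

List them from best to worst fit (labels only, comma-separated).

Ratios: 1 = 630 / 407 ≈ 1.548; 2 = 772 / 443 ≈ 1.743; 3 = 671 / 375 ≈ 1.789.
|Δ from 1.732|: 1 0.184; 2 0.011; 3 0.057.

2, 3, 1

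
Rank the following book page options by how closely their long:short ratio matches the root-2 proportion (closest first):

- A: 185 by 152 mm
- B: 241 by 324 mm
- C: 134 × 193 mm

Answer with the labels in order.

Ratios: A = 185 / 152 ≈ 1.217; B = 324 / 241 ≈ 1.344; C = 193 / 134 ≈ 1.440.
|Δ from 1.414|: A 0.197; B 0.070; C 0.026.

C, B, A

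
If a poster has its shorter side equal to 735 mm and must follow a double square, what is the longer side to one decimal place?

1470.0 mm

2:1 = 2.00000.
Longer side = 735 × 2.00000 ≈ 1470.000 → 1470.0 mm.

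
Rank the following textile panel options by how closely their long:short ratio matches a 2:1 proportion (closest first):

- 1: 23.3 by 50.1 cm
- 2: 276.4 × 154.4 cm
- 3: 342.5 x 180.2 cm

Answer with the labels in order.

1: 50.1/23.3 ≈ 2.150 → |2.150 − 2.000| = 0.150
2: 276.4/154.4 ≈ 1.790 → |1.790 − 2.000| = 0.210
3: 342.5/180.2 ≈ 1.901 → |1.901 − 2.000| = 0.099

3, 1, 2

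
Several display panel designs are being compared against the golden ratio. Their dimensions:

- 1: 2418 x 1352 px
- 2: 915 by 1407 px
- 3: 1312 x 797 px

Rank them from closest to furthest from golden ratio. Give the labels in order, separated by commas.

3, 2, 1

1: 2418/1352 ≈ 1.788 → |1.788 − 1.618| = 0.170
2: 1407/915 ≈ 1.538 → |1.538 − 1.618| = 0.080
3: 1312/797 ≈ 1.646 → |1.646 − 1.618| = 0.028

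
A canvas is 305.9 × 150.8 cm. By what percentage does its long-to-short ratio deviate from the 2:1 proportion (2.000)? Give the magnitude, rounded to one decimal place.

Ratio = 305.9 / 150.8 ≈ 2.0285.
Ideal 2:1 = 2.0000. |2.0285 − 2.0000| / 2.0000 ≈ 1.43% → 1.4%.

1.4%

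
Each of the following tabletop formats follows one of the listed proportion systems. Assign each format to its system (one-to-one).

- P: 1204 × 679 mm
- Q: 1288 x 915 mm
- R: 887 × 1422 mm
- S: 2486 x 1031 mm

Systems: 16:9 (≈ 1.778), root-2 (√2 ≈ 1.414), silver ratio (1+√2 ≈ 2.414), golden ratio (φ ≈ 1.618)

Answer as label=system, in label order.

P = 1204/679 ≈ 1.773 → 16:9 (1.778)
Q = 1288/915 ≈ 1.408 → root-2 (1.414)
R = 1422/887 ≈ 1.603 → golden ratio (1.618)
S = 2486/1031 ≈ 2.411 → silver ratio (2.414)

P=16:9, Q=root-2, R=golden ratio, S=silver ratio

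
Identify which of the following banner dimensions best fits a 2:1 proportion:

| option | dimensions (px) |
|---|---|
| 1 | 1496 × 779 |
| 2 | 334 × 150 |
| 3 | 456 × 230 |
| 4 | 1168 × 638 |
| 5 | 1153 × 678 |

Ratios (long/short): 1 ≈ 1.920; 2 ≈ 2.227; 3 ≈ 1.983; 4 ≈ 1.831; 5 ≈ 1.701.
2:1 ≈ 2.000; option 3 is nearest (Δ 0.017).

3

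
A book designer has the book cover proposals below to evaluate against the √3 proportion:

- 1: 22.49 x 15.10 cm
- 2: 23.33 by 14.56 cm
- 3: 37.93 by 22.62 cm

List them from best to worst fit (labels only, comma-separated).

3, 2, 1

Ratios: 1 = 22.49 / 15.10 ≈ 1.489; 2 = 23.33 / 14.56 ≈ 1.602; 3 = 37.93 / 22.62 ≈ 1.677.
|Δ from 1.732|: 1 0.243; 2 0.130; 3 0.055.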